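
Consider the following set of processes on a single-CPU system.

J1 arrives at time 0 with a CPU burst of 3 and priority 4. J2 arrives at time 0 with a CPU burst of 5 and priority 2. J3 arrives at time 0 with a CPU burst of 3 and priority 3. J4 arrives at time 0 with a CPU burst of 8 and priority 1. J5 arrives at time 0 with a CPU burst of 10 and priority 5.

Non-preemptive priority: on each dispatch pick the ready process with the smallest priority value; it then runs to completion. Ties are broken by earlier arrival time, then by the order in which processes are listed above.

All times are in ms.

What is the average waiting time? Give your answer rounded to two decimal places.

Timeline: | J4 0-8 | J2 8-13 | J3 13-16 | J1 16-19 | J5 19-29 |
Completion: J1=19  J2=13  J3=16  J4=8  J5=29
Turnaround (C−A): J1=19  J2=13  J3=16  J4=8  J5=29
Waiting times: J1=16, J2=8, J3=13, J4=0, J5=19
Average waiting = (16+8+13+0+19) / 5 = 56/5 = 11.20

11.20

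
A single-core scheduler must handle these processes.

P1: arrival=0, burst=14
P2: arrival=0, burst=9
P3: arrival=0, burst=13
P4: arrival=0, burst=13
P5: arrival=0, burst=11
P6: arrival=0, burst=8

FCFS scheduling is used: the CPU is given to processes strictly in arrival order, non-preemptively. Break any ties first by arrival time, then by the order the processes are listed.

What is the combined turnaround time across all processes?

Schedule: | P1 0-14 | P2 14-23 | P3 23-36 | P4 36-49 | P5 49-60 | P6 60-68 |
Completion: P1=14  P2=23  P3=36  P4=49  P5=60  P6=68
Turnaround = completion − arrival: P1=14, P2=23, P3=36, P4=49, P5=60, P6=68
Total turnaround = 14 + 23 + 36 + 49 + 60 + 68 = 250

250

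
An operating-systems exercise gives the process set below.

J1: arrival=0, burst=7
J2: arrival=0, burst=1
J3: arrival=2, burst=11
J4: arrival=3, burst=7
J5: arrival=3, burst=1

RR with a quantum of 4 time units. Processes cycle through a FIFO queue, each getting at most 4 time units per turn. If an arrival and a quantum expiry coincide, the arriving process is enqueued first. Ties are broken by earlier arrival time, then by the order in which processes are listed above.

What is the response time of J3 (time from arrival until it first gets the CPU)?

3

Gantt: | J1 0-4 | J2 4-5 | J3 5-9 | J4 9-13 | J5 13-14 | J1 14-17 | J3 17-21 | J4 21-24 | J3 24-27 |
Completion: J1=17  J2=5  J3=27  J4=24  J5=14
Turnaround (C−A): J1=17  J2=5  J3=25  J4=21  J5=11
Response(J3) = first start − arrival = 5 − 2 = 3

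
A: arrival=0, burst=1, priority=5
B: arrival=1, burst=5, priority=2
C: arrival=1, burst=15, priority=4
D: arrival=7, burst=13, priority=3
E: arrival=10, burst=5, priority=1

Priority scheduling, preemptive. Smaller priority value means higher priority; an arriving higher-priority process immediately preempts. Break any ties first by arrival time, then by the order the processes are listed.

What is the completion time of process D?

25

Timeline: | A 0-1 | B 1-6 | C 6-7 | D 7-10 | E 10-15 | D 15-25 | C 25-39 |
Completion: A=1  B=6  C=39  D=25  E=15
Turnaround (C−A): A=1  B=5  C=38  D=18  E=5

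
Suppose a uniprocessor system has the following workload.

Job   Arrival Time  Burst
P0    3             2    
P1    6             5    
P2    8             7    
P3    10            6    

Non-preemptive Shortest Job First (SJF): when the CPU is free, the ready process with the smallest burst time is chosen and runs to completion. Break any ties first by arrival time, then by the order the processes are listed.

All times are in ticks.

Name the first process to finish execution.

P0

Timeline: | idle 0-3 | P0 3-5 | idle 5-6 | P1 6-11 | P3 11-17 | P2 17-24 |
Completion: P0=5  P1=11  P2=24  P3=17
Finish order: P0 → P1 → P3 → P2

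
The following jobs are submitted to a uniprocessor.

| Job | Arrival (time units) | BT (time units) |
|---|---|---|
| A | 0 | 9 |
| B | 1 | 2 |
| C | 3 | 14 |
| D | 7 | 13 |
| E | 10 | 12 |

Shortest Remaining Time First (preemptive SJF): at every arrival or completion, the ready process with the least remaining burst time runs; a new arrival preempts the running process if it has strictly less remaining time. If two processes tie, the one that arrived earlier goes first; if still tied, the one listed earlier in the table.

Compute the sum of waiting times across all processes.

Timeline: | A 0-1 | B 1-3 | A 3-11 | E 11-23 | D 23-36 | C 36-50 |
Completion: A=11  B=3  C=50  D=36  E=23
Turnaround (C−A): A=11  B=2  C=47  D=29  E=13
Waiting = turnaround − burst: A=2, B=0, C=33, D=16, E=1
Total waiting = 2 + 0 + 33 + 16 + 1 = 52

52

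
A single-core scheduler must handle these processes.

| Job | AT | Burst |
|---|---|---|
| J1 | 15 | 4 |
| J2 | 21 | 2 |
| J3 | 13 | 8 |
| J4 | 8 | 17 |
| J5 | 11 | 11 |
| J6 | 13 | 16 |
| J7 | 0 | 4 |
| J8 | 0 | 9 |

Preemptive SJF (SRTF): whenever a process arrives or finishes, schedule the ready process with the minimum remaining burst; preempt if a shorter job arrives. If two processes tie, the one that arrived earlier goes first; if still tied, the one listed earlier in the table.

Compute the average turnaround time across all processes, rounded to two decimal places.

Schedule: | J7 0-4 | J8 4-13 | J3 13-15 | J1 15-19 | J3 19-21 | J2 21-23 | J3 23-27 | J5 27-38 | J6 38-54 | J4 54-71 |
Completion: J1=19  J2=23  J3=27  J4=71  J5=38  J6=54  J7=4  J8=13
Turnaround (C−A): J1=4  J2=2  J3=14  J4=63  J5=27  J6=41  J7=4  J8=13
Turnaround times: J1=4, J2=2, J3=14, J4=63, J5=27, J6=41, J7=4, J8=13
Average turnaround = (4+2+14+63+27+41+4+13) / 8 = 168/8 = 21.00

21.00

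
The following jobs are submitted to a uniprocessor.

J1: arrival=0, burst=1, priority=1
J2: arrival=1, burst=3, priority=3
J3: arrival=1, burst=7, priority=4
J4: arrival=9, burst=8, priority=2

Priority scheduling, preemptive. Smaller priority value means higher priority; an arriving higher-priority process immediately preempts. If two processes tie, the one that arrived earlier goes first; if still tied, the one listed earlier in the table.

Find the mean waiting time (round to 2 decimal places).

Timeline: | J1 0-1 | J2 1-4 | J3 4-9 | J4 9-17 | J3 17-19 |
Completion: J1=1  J2=4  J3=19  J4=17
Turnaround (C−A): J1=1  J2=3  J3=18  J4=8
Waiting times: J1=0, J2=0, J3=11, J4=0
Average waiting = (0+0+11+0) / 4 = 11/4 = 2.75

2.75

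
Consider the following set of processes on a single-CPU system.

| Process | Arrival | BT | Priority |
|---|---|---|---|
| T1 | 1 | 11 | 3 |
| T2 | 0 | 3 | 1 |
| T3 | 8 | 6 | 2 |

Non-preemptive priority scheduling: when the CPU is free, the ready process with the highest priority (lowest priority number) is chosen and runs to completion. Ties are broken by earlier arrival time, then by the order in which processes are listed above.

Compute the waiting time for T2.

Timeline: | T2 0-3 | T1 3-14 | T3 14-20 |
Completion: T1=14  T2=3  T3=20
Waiting(T2) = turnaround − burst = 3 − 3 = 0

0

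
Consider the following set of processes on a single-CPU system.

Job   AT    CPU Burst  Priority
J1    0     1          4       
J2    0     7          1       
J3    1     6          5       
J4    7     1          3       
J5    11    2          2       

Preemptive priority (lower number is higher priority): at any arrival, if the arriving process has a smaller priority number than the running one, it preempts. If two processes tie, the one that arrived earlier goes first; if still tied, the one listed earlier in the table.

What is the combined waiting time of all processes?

Schedule: | J2 0-7 | J4 7-8 | J1 8-9 | J3 9-11 | J5 11-13 | J3 13-17 |
Completion: J1=9  J2=7  J3=17  J4=8  J5=13
Turnaround (C−A): J1=9  J2=7  J3=16  J4=1  J5=2
Waiting = turnaround − burst: J1=8, J2=0, J3=10, J4=0, J5=0
Total waiting = 8 + 0 + 10 + 0 + 0 = 18

18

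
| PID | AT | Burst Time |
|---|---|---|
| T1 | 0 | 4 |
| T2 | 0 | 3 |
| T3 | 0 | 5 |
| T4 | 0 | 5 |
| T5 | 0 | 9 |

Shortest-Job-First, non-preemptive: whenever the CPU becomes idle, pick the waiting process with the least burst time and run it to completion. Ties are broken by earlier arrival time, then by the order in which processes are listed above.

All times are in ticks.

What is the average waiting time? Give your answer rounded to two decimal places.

7.80

Timeline: | T2 0-3 | T1 3-7 | T3 7-12 | T4 12-17 | T5 17-26 |
Completion: T1=7  T2=3  T3=12  T4=17  T5=26
Turnaround (C−A): T1=7  T2=3  T3=12  T4=17  T5=26
Waiting times: T1=3, T2=0, T3=7, T4=12, T5=17
Average waiting = (3+0+7+12+17) / 5 = 39/5 = 7.80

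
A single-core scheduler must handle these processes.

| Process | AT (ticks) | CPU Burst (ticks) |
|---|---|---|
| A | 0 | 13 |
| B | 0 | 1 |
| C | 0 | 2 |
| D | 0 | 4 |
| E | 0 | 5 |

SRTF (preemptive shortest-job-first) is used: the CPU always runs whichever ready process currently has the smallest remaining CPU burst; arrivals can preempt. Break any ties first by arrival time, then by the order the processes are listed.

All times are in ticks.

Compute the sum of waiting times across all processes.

Schedule: | B 0-1 | C 1-3 | D 3-7 | E 7-12 | A 12-25 |
Completion: A=25  B=1  C=3  D=7  E=12
Waiting = turnaround − burst: A=12, B=0, C=1, D=3, E=7
Total waiting = 12 + 0 + 1 + 3 + 7 = 23

23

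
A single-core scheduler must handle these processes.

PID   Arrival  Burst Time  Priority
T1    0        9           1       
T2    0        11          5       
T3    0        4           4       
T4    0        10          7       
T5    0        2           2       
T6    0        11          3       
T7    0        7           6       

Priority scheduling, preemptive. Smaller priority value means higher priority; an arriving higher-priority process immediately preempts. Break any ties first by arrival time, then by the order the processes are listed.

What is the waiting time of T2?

Schedule: | T1 0-9 | T5 9-11 | T6 11-22 | T3 22-26 | T2 26-37 | T7 37-44 | T4 44-54 |
Completion: T1=9  T2=37  T3=26  T4=54  T5=11  T6=22  T7=44
Turnaround (C−A): T1=9  T2=37  T3=26  T4=54  T5=11  T6=22  T7=44
Waiting(T2) = turnaround − burst = 37 − 11 = 26

26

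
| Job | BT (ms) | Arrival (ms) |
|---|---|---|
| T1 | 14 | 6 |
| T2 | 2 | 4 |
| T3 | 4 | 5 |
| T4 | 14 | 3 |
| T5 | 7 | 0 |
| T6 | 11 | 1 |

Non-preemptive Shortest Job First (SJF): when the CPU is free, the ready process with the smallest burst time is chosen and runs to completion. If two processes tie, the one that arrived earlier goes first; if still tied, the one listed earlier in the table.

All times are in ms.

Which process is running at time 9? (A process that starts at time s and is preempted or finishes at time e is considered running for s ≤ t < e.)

Schedule: | T5 0-7 | T2 7-9 | T3 9-13 | T6 13-24 | T4 24-38 | T1 38-52 |
Completion: T1=52  T2=9  T3=13  T4=38  T5=7  T6=24
Turnaround (C−A): T1=46  T2=5  T3=8  T4=35  T5=7  T6=23

T3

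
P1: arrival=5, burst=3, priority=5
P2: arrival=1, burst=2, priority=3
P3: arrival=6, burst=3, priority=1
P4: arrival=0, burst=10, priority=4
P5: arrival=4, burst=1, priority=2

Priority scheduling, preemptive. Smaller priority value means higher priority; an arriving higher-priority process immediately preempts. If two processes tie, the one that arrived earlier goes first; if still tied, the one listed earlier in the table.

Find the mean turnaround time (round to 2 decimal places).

7.20

Gantt: | P4 0-1 | P2 1-3 | P4 3-4 | P5 4-5 | P4 5-6 | P3 6-9 | P4 9-16 | P1 16-19 |
Completion: P1=19  P2=3  P3=9  P4=16  P5=5
Turnaround times: P1=14, P2=2, P3=3, P4=16, P5=1
Average turnaround = (14+2+3+16+1) / 5 = 36/5 = 7.20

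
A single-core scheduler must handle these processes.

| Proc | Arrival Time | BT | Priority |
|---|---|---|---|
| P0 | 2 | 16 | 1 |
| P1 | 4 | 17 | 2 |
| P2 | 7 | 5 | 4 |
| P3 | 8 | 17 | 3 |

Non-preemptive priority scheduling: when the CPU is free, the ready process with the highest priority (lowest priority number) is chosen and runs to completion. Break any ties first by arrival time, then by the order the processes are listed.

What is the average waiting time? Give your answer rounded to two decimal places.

21.50

Schedule: | idle 0-2 | P0 2-18 | P1 18-35 | P3 35-52 | P2 52-57 |
Completion: P0=18  P1=35  P2=57  P3=52
Waiting times: P0=0, P1=14, P2=45, P3=27
Average waiting = (0+14+45+27) / 4 = 86/4 = 21.50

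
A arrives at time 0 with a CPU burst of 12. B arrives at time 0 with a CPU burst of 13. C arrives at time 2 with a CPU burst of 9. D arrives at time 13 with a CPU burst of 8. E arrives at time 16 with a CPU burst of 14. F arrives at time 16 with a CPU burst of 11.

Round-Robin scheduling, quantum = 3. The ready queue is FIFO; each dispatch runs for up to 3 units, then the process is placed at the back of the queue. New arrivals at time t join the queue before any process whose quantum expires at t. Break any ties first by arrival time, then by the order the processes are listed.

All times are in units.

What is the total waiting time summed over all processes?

Schedule: | A 0-3 | B 3-6 | C 6-9 | A 9-12 | B 12-15 | C 15-18 | A 18-21 | D 21-24 | B 24-27 | E 27-30 | F 30-33 | C 33-36 | A 36-39 | D 39-42 | B 42-45 | E 45-48 | F 48-51 | D 51-53 | B 53-54 | E 54-57 | F 57-60 | E 60-63 | F 63-65 | E 65-67 |
Completion: A=39  B=54  C=36  D=53  E=67  F=65
Waiting = turnaround − burst: A=27, B=41, C=25, D=32, E=37, F=38
Total waiting = 27 + 41 + 25 + 32 + 37 + 38 = 200

200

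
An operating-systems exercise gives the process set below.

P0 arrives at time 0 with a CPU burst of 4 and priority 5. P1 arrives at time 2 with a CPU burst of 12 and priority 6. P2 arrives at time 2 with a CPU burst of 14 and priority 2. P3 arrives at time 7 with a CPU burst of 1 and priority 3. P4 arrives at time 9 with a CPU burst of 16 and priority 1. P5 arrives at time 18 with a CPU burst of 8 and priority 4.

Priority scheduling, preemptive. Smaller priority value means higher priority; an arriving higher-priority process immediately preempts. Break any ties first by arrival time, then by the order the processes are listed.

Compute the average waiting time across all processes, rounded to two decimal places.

Schedule: | P0 0-2 | P2 2-9 | P4 9-25 | P2 25-32 | P3 32-33 | P5 33-41 | P0 41-43 | P1 43-55 |
Completion: P0=43  P1=55  P2=32  P3=33  P4=25  P5=41
Turnaround (C−A): P0=43  P1=53  P2=30  P3=26  P4=16  P5=23
Waiting times: P0=39, P1=41, P2=16, P3=25, P4=0, P5=15
Average waiting = (39+41+16+25+0+15) / 6 = 136/6 = 22.67

22.67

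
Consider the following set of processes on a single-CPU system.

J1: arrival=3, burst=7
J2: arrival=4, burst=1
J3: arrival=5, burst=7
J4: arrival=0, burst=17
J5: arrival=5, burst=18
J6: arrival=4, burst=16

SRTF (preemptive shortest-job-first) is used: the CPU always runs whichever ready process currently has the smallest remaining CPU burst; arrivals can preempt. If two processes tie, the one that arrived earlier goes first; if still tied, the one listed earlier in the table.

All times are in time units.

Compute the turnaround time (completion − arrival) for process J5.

61

Gantt: | J4 0-3 | J1 3-4 | J2 4-5 | J1 5-11 | J3 11-18 | J4 18-32 | J6 32-48 | J5 48-66 |
Completion: J1=11  J2=5  J3=18  J4=32  J5=66  J6=48
Turnaround (C−A): J1=8  J2=1  J3=13  J4=32  J5=61  J6=44
Turnaround(J5) = completion − arrival = 66 − 5 = 61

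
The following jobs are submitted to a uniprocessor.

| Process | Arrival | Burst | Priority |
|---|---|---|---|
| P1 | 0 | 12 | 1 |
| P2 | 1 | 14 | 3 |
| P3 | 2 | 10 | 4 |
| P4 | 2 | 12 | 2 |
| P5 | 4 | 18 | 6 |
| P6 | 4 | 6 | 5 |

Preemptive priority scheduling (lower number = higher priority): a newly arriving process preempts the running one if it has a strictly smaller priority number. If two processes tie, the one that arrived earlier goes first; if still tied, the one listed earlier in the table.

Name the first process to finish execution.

P1

Gantt: | P1 0-12 | P4 12-24 | P2 24-38 | P3 38-48 | P6 48-54 | P5 54-72 |
Completion: P1=12  P2=38  P3=48  P4=24  P5=72  P6=54
Finish order: P1 → P4 → P2 → P3 → P6 → P5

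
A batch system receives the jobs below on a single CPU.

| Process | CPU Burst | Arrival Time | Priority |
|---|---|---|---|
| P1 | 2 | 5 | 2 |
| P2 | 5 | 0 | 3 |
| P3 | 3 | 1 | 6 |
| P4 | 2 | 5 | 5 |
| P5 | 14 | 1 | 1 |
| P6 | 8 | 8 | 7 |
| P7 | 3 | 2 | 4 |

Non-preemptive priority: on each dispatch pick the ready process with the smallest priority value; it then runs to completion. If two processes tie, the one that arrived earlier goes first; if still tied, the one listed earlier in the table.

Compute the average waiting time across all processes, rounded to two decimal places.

14.57

Schedule: | P2 0-5 | P5 5-19 | P1 19-21 | P7 21-24 | P4 24-26 | P3 26-29 | P6 29-37 |
Completion: P1=21  P2=5  P3=29  P4=26  P5=19  P6=37  P7=24
Turnaround (C−A): P1=16  P2=5  P3=28  P4=21  P5=18  P6=29  P7=22
Waiting times: P1=14, P2=0, P3=25, P4=19, P5=4, P6=21, P7=19
Average waiting = (14+0+25+19+4+21+19) / 7 = 102/7 = 14.57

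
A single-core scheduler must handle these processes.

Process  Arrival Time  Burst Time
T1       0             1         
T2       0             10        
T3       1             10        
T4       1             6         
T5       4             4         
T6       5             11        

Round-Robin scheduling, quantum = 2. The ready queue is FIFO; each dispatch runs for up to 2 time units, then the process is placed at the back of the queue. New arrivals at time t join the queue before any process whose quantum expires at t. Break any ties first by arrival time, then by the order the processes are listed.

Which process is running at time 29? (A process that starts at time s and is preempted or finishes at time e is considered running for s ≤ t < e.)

T6

Schedule: | T1 0-1 | T2 1-3 | T3 3-5 | T4 5-7 | T2 7-9 | T5 9-11 | T6 11-13 | T3 13-15 | T4 15-17 | T2 17-19 | T5 19-21 | T6 21-23 | T3 23-25 | T4 25-27 | T2 27-29 | T6 29-31 | T3 31-33 | T2 33-35 | T6 35-37 | T3 37-39 | T6 39-42 |
Completion: T1=1  T2=35  T3=39  T4=27  T5=21  T6=42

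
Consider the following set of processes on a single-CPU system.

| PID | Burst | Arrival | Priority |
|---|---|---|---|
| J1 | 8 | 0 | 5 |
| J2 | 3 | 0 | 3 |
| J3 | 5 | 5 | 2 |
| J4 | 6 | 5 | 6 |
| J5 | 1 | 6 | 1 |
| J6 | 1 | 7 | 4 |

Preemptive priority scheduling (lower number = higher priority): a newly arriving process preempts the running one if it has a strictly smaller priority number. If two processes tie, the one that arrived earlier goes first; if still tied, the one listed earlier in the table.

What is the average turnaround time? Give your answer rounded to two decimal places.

Timeline: | J2 0-3 | J1 3-5 | J3 5-6 | J5 6-7 | J3 7-11 | J6 11-12 | J1 12-18 | J4 18-24 |
Completion: J1=18  J2=3  J3=11  J4=24  J5=7  J6=12
Turnaround (C−A): J1=18  J2=3  J3=6  J4=19  J5=1  J6=5
Turnaround times: J1=18, J2=3, J3=6, J4=19, J5=1, J6=5
Average turnaround = (18+3+6+19+1+5) / 6 = 52/6 = 8.67

8.67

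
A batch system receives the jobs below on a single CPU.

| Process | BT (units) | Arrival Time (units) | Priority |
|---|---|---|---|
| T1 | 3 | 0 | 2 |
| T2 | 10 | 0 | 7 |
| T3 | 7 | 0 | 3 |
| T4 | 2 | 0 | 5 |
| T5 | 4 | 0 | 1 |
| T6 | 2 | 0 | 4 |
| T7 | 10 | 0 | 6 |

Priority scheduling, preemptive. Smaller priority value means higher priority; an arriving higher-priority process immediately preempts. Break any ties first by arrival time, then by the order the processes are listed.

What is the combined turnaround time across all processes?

Timeline: | T5 0-4 | T1 4-7 | T3 7-14 | T6 14-16 | T4 16-18 | T7 18-28 | T2 28-38 |
Completion: T1=7  T2=38  T3=14  T4=18  T5=4  T6=16  T7=28
Turnaround (C−A): T1=7  T2=38  T3=14  T4=18  T5=4  T6=16  T7=28
Turnaround = completion − arrival: T1=7, T2=38, T3=14, T4=18, T5=4, T6=16, T7=28
Total turnaround = 7 + 38 + 14 + 18 + 4 + 16 + 28 = 125

125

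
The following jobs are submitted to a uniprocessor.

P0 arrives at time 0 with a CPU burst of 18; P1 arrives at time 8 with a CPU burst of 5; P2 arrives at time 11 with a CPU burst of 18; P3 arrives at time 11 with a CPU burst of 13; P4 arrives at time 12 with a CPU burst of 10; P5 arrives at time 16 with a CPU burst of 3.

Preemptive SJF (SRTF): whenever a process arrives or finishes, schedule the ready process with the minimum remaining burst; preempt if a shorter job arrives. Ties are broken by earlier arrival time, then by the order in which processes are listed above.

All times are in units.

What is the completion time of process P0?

26

Schedule: | P0 0-8 | P1 8-13 | P0 13-16 | P5 16-19 | P0 19-26 | P4 26-36 | P3 36-49 | P2 49-67 |
Completion: P0=26  P1=13  P2=67  P3=49  P4=36  P5=19
Turnaround (C−A): P0=26  P1=5  P2=56  P3=38  P4=24  P5=3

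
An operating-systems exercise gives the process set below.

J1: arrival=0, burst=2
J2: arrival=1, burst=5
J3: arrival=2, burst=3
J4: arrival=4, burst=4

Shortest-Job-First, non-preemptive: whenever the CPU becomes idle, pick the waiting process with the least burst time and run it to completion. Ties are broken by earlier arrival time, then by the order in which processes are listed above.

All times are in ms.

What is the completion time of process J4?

9

Timeline: | J1 0-2 | J3 2-5 | J4 5-9 | J2 9-14 |
Completion: J1=2  J2=14  J3=5  J4=9
Turnaround (C−A): J1=2  J2=13  J3=3  J4=5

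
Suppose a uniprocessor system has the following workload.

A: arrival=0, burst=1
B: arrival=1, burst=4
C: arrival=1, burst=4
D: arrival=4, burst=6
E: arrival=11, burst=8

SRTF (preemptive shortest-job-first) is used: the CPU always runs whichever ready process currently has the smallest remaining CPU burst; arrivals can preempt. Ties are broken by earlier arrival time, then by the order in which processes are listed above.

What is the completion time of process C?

Timeline: | A 0-1 | B 1-5 | C 5-9 | D 9-15 | E 15-23 |
Completion: A=1  B=5  C=9  D=15  E=23
Turnaround (C−A): A=1  B=4  C=8  D=11  E=12

9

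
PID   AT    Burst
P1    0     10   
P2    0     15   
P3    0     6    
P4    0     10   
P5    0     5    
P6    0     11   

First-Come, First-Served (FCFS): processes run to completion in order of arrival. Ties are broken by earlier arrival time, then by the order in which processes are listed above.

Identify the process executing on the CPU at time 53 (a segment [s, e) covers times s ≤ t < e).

P6

Timeline: | P1 0-10 | P2 10-25 | P3 25-31 | P4 31-41 | P5 41-46 | P6 46-57 |
Completion: P1=10  P2=25  P3=31  P4=41  P5=46  P6=57
Turnaround (C−A): P1=10  P2=25  P3=31  P4=41  P5=46  P6=57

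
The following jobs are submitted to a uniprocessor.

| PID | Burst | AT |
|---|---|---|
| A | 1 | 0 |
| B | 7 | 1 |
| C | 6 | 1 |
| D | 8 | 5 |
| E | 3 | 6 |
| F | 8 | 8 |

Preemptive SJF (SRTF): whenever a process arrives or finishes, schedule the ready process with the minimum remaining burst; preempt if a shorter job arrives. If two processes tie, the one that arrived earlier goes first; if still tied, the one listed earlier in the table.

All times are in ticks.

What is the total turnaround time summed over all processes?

Timeline: | A 0-1 | C 1-7 | E 7-10 | B 10-17 | D 17-25 | F 25-33 |
Completion: A=1  B=17  C=7  D=25  E=10  F=33
Turnaround (C−A): A=1  B=16  C=6  D=20  E=4  F=25
Turnaround = completion − arrival: A=1, B=16, C=6, D=20, E=4, F=25
Total turnaround = 1 + 16 + 6 + 20 + 4 + 25 = 72

72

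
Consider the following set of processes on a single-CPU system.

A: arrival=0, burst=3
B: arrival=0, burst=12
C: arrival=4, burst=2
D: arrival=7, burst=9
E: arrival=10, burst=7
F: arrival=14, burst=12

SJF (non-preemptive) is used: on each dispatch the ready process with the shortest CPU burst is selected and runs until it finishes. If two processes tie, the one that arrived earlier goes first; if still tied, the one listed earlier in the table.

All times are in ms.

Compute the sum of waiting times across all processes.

57

Schedule: | A 0-3 | B 3-15 | C 15-17 | E 17-24 | D 24-33 | F 33-45 |
Completion: A=3  B=15  C=17  D=33  E=24  F=45
Waiting = turnaround − burst: A=0, B=3, C=11, D=17, E=7, F=19
Total waiting = 0 + 3 + 11 + 17 + 7 + 19 = 57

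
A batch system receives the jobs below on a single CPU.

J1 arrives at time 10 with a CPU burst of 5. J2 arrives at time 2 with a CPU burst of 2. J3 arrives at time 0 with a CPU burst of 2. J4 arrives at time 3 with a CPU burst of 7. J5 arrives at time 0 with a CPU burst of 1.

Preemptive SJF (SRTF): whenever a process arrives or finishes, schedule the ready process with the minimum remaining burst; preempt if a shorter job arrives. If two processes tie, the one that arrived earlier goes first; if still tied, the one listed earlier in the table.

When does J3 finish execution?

3

Gantt: | J5 0-1 | J3 1-3 | J2 3-5 | J4 5-12 | J1 12-17 |
Completion: J1=17  J2=5  J3=3  J4=12  J5=1
Turnaround (C−A): J1=7  J2=3  J3=3  J4=9  J5=1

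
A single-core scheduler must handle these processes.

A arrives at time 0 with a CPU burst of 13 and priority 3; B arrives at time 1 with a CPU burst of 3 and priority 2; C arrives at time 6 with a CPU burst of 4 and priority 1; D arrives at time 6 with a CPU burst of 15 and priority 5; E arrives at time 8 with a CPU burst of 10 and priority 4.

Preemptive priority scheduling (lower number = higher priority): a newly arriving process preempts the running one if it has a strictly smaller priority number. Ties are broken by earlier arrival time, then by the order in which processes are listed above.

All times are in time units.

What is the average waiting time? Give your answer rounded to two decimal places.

8.60

Timeline: | A 0-1 | B 1-4 | A 4-6 | C 6-10 | A 10-20 | E 20-30 | D 30-45 |
Completion: A=20  B=4  C=10  D=45  E=30
Waiting times: A=7, B=0, C=0, D=24, E=12
Average waiting = (7+0+0+24+12) / 5 = 43/5 = 8.60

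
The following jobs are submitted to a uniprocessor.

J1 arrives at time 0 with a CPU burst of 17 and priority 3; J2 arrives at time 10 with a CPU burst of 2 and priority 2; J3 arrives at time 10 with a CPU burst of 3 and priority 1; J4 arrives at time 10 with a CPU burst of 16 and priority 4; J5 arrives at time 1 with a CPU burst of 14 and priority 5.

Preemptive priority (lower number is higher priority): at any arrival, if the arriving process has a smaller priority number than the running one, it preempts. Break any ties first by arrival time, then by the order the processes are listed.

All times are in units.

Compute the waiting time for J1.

5

Timeline: | J1 0-10 | J3 10-13 | J2 13-15 | J1 15-22 | J4 22-38 | J5 38-52 |
Completion: J1=22  J2=15  J3=13  J4=38  J5=52
Waiting(J1) = turnaround − burst = 22 − 17 = 5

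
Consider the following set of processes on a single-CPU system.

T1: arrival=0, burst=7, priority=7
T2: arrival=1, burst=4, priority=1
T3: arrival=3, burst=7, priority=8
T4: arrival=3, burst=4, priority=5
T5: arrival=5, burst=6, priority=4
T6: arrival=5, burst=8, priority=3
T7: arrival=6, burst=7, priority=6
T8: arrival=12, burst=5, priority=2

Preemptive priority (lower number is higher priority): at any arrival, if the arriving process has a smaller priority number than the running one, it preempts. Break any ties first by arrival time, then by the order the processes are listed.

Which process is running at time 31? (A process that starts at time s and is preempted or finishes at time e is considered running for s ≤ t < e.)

T7

Schedule: | T1 0-1 | T2 1-5 | T6 5-12 | T8 12-17 | T6 17-18 | T5 18-24 | T4 24-28 | T7 28-35 | T1 35-41 | T3 41-48 |
Completion: T1=41  T2=5  T3=48  T4=28  T5=24  T6=18  T7=35  T8=17
Turnaround (C−A): T1=41  T2=4  T3=45  T4=25  T5=19  T6=13  T7=29  T8=5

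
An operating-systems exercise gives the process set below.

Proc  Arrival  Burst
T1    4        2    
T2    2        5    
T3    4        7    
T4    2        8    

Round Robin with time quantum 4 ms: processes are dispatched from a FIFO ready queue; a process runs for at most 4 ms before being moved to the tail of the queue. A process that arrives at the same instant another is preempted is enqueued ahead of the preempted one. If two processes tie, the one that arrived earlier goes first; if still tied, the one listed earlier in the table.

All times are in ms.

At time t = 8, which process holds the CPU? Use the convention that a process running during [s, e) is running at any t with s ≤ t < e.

T4

Timeline: | idle 0-2 | T2 2-6 | T4 6-10 | T1 10-12 | T3 12-16 | T2 16-17 | T4 17-21 | T3 21-24 |
Completion: T1=12  T2=17  T3=24  T4=21
Turnaround (C−A): T1=8  T2=15  T3=20  T4=19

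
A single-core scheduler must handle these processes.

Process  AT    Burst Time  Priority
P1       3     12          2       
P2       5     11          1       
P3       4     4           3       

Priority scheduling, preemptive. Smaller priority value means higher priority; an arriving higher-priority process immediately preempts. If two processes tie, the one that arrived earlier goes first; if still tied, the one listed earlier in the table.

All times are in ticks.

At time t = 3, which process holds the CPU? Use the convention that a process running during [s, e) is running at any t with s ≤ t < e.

Schedule: | idle 0-3 | P1 3-5 | P2 5-16 | P1 16-26 | P3 26-30 |
Completion: P1=26  P2=16  P3=30

P1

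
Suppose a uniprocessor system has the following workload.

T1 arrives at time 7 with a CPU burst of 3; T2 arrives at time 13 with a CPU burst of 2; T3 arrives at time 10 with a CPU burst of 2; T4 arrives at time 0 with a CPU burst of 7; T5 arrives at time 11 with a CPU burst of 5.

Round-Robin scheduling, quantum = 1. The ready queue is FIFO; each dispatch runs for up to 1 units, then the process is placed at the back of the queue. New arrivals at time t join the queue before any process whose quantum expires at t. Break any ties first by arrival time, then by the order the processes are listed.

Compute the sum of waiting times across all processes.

6

Gantt: | T4 0-7 | T1 7-10 | T3 10-11 | T5 11-12 | T3 12-13 | T5 13-14 | T2 14-15 | T5 15-16 | T2 16-17 | T5 17-19 |
Completion: T1=10  T2=17  T3=13  T4=7  T5=19
Waiting = turnaround − burst: T1=0, T2=2, T3=1, T4=0, T5=3
Total waiting = 0 + 2 + 1 + 0 + 3 = 6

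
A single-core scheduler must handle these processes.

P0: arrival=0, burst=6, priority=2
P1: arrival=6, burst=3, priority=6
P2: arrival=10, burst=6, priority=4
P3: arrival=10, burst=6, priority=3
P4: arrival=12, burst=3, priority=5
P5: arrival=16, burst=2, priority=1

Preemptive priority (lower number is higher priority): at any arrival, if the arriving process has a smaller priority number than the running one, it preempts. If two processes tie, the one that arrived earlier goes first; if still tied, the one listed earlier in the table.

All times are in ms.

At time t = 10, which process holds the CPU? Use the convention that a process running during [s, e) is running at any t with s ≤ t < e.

P3

Gantt: | P0 0-6 | P1 6-9 | idle 9-10 | P3 10-16 | P5 16-18 | P2 18-24 | P4 24-27 |
Completion: P0=6  P1=9  P2=24  P3=16  P4=27  P5=18
Turnaround (C−A): P0=6  P1=3  P2=14  P3=6  P4=15  P5=2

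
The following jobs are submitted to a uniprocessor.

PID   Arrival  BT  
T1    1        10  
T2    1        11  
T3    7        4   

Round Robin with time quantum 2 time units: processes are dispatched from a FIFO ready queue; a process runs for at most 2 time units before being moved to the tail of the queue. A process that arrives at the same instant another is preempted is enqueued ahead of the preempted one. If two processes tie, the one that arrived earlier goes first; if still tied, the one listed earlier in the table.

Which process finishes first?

T3

Timeline: | idle 0-1 | T1 1-3 | T2 3-5 | T1 5-7 | T2 7-9 | T3 9-11 | T1 11-13 | T2 13-15 | T3 15-17 | T1 17-19 | T2 19-21 | T1 21-23 | T2 23-26 |
Completion: T1=23  T2=26  T3=17
Turnaround (C−A): T1=22  T2=25  T3=10
Finish order: T3 → T1 → T2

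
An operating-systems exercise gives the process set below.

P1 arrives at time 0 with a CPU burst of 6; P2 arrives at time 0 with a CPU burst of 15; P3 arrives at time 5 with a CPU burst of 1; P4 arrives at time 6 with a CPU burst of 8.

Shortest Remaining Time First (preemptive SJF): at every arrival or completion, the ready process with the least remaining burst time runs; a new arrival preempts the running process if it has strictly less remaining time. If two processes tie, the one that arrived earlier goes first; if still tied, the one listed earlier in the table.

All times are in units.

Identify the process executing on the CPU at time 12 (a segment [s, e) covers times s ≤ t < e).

P4

Timeline: | P1 0-6 | P3 6-7 | P4 7-15 | P2 15-30 |
Completion: P1=6  P2=30  P3=7  P4=15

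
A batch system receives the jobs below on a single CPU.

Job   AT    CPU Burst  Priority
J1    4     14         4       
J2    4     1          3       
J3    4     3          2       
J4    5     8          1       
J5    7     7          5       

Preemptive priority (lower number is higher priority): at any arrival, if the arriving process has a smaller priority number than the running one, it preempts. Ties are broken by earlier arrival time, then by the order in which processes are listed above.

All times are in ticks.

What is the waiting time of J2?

Timeline: | idle 0-4 | J3 4-5 | J4 5-13 | J3 13-15 | J2 15-16 | J1 16-30 | J5 30-37 |
Completion: J1=30  J2=16  J3=15  J4=13  J5=37
Waiting(J2) = turnaround − burst = 12 − 1 = 11

11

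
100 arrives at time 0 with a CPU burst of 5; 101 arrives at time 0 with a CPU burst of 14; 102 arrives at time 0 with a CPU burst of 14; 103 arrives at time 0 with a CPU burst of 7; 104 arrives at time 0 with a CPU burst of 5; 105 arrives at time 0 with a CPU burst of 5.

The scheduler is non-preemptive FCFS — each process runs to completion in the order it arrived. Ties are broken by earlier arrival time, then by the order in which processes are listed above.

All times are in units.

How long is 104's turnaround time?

Schedule: | 100 0-5 | 101 5-19 | 102 19-33 | 103 33-40 | 104 40-45 | 105 45-50 |
Completion: 100=5  101=19  102=33  103=40  104=45  105=50
Turnaround(104) = completion − arrival = 45 − 0 = 45

45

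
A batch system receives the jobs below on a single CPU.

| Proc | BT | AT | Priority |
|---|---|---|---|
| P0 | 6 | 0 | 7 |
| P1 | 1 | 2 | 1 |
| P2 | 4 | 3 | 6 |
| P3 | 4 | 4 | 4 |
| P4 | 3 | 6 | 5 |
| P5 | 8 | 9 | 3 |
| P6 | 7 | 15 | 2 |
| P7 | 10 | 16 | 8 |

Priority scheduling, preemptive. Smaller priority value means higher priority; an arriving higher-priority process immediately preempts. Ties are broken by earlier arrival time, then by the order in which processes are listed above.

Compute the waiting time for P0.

27

Schedule: | P0 0-2 | P1 2-3 | P2 3-4 | P3 4-8 | P4 8-9 | P5 9-15 | P6 15-22 | P5 22-24 | P4 24-26 | P2 26-29 | P0 29-33 | P7 33-43 |
Completion: P0=33  P1=3  P2=29  P3=8  P4=26  P5=24  P6=22  P7=43
Waiting(P0) = turnaround − burst = 33 − 6 = 27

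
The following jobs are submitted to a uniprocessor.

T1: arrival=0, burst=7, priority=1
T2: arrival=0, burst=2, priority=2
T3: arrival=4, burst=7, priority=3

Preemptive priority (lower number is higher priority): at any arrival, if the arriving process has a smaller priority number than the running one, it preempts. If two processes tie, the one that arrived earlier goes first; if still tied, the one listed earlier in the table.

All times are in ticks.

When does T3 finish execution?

Gantt: | T1 0-7 | T2 7-9 | T3 9-16 |
Completion: T1=7  T2=9  T3=16

16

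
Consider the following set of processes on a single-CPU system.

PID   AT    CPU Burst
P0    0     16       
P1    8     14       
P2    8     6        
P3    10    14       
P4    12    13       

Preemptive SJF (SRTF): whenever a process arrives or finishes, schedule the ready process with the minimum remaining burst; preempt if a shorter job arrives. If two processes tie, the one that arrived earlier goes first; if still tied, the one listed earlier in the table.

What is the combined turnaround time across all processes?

145

Schedule: | P0 0-8 | P2 8-14 | P0 14-22 | P4 22-35 | P1 35-49 | P3 49-63 |
Completion: P0=22  P1=49  P2=14  P3=63  P4=35
Turnaround (C−A): P0=22  P1=41  P2=6  P3=53  P4=23
Turnaround = completion − arrival: P0=22, P1=41, P2=6, P3=53, P4=23
Total turnaround = 22 + 41 + 6 + 53 + 23 = 145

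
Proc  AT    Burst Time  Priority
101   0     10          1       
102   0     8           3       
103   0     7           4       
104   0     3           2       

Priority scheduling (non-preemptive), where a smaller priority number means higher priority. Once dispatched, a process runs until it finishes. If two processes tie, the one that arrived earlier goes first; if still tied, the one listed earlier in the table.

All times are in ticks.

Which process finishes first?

101

Schedule: | 101 0-10 | 104 10-13 | 102 13-21 | 103 21-28 |
Completion: 101=10  102=21  103=28  104=13
Turnaround (C−A): 101=10  102=21  103=28  104=13
Finish order: 101 → 104 → 102 → 103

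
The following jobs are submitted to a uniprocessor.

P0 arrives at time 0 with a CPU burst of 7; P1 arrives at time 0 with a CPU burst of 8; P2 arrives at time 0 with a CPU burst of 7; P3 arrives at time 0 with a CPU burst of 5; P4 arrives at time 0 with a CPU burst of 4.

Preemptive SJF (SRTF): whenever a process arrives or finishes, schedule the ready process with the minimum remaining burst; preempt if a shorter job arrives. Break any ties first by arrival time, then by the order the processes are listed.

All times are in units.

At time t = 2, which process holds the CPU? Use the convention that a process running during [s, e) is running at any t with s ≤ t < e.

Schedule: | P4 0-4 | P3 4-9 | P0 9-16 | P2 16-23 | P1 23-31 |
Completion: P0=16  P1=31  P2=23  P3=9  P4=4
Turnaround (C−A): P0=16  P1=31  P2=23  P3=9  P4=4

P4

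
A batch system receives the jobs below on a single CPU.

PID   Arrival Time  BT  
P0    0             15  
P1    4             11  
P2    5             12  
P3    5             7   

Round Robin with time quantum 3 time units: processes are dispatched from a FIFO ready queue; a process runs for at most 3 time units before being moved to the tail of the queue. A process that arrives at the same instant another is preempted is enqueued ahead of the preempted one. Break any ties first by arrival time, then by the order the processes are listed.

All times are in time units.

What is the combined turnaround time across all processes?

Schedule: | P0 0-6 | P1 6-9 | P2 9-12 | P3 12-15 | P0 15-18 | P1 18-21 | P2 21-24 | P3 24-27 | P0 27-30 | P1 30-33 | P2 33-36 | P3 36-37 | P0 37-40 | P1 40-42 | P2 42-45 |
Completion: P0=40  P1=42  P2=45  P3=37
Turnaround (C−A): P0=40  P1=38  P2=40  P3=32
Turnaround = completion − arrival: P0=40, P1=38, P2=40, P3=32
Total turnaround = 40 + 38 + 40 + 32 = 150

150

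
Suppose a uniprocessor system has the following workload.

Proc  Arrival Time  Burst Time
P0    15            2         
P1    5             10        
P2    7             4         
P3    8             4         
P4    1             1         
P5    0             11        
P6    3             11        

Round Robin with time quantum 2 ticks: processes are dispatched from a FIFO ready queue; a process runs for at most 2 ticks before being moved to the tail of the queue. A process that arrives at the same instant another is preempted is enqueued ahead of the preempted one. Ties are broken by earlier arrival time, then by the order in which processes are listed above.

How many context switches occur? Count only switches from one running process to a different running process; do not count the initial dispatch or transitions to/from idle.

Gantt: | P5 0-2 | P4 2-3 | P5 3-5 | P6 5-7 | P1 7-9 | P5 9-11 | P2 11-13 | P6 13-15 | P3 15-17 | P1 17-19 | P5 19-21 | P2 21-23 | P0 23-25 | P6 25-27 | P3 27-29 | P1 29-31 | P5 31-33 | P6 33-35 | P1 35-37 | P5 37-38 | P6 38-40 | P1 40-42 | P6 42-43 |
Completion: P0=25  P1=42  P2=23  P3=29  P4=3  P5=38  P6=43
Turnaround (C−A): P0=10  P1=37  P2=16  P3=21  P4=2  P5=38  P6=40

22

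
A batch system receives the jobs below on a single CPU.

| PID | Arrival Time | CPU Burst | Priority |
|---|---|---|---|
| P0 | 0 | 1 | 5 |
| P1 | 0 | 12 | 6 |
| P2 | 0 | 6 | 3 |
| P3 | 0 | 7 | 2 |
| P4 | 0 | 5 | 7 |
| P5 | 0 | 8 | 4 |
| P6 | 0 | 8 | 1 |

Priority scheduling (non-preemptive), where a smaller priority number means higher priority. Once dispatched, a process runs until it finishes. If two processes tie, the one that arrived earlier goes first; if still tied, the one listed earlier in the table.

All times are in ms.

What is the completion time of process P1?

42

Gantt: | P6 0-8 | P3 8-15 | P2 15-21 | P5 21-29 | P0 29-30 | P1 30-42 | P4 42-47 |
Completion: P0=30  P1=42  P2=21  P3=15  P4=47  P5=29  P6=8
Turnaround (C−A): P0=30  P1=42  P2=21  P3=15  P4=47  P5=29  P6=8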